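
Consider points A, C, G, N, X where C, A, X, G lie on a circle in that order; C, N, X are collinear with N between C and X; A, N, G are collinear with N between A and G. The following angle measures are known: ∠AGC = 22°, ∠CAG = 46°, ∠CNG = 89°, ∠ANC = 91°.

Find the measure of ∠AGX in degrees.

∠AGX = 43°

1. ∠CXG = 46°  [same arc CG]
2. ∠GNX = 91°  [linear pair at N on CX]
3. ∠AGX = 43°  [△XNG]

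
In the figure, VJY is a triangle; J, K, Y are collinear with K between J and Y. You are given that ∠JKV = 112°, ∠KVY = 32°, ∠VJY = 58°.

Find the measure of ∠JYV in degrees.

∠JYV = 80°

1. ∠VKY = 68°  [linear pair at K on JY]
2. ∠KYV = 80°  [△VKY]
3. ∠JYV = 80°  [K on ray YJ]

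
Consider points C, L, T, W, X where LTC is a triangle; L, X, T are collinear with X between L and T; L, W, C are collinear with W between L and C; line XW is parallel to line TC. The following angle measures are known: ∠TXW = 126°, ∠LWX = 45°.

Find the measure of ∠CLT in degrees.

∠CLT = 81°

1. ∠LXW = 54°  [linear pair at X on LT]
2. ∠WLX = 81°  [△LXW]
3. ∠CLT = 81°  [X on LT, W on LC]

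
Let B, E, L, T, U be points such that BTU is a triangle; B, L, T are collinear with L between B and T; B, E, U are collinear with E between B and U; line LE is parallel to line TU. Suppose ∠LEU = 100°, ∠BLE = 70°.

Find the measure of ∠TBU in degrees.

1. ∠BEL = 80°  [linear pair at E on BU]
2. ∠EBL = 30°  [△BLE]
3. ∠TBU = 30°  [L on BT, E on BU]

∠TBU = 30°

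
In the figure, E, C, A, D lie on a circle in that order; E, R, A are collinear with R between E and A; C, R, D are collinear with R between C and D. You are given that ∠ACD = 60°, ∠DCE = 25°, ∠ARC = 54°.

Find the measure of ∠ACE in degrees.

∠ACE = 85°

1. ∠AED = 60°  [same arc AD]
2. ∠DAE = 25°  [same arc ED]
3. ∠ADE = 95°  [△EAD]
4. ∠ACE = 85°  [cyclic ECAD, opposite ∠C+∠D]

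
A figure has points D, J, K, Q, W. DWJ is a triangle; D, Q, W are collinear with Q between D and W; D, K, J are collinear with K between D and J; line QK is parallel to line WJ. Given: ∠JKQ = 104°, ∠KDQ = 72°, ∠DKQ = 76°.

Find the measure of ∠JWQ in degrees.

1. ∠DQK = 32°  [△DQK]
2. ∠KQW = 148°  [linear pair at Q on DW]
3. ∠JWQ = 32°  [QK∥WJ, co-interior at W–Q]

∠JWQ = 32°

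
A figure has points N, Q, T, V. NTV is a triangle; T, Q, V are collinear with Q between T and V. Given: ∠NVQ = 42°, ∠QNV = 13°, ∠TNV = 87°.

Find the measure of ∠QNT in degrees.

∠QNT = 74°

1. ∠NQV = 125°  [△NQV]
2. ∠NVT = 42°  [Q on ray VT]
3. ∠NTV = 51°  [△NTV]
4. ∠NQT = 55°  [linear pair at Q on TV]
5. ∠NTQ = 51°  [Q on ray TV]
6. ∠QNT = 74°  [△NTQ]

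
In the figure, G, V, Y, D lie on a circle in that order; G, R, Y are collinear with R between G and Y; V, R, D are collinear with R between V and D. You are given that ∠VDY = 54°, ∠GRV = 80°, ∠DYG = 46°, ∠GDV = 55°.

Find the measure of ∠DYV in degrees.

∠DYV = 101°

1. ∠VGY = 54°  [same arc VY]
2. ∠DVG = 46°  [△GRV]
3. ∠DGV = 79°  [△GVD]
4. ∠DYV = 101°  [cyclic GVYD, opposite ∠G+∠Y]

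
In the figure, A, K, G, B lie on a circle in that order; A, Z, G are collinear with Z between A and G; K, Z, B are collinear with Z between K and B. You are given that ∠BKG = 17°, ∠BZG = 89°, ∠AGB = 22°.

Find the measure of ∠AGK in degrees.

1. ∠BAG = 17°  [same arc GB]
2. ∠AZB = 91°  [linear pair at Z on AG]
3. ∠ABK = 72°  [△AZB]
4. ∠AGK = 72°  [same arc AK]

∠AGK = 72°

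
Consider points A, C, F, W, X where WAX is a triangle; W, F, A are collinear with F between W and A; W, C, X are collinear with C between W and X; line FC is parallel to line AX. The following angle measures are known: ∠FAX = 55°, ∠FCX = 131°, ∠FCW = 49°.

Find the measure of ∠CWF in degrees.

∠CWF = 76°

1. ∠WAX = 55°  [F on ray AW]
2. ∠AXW = 49°  [FC∥AX, corresponding at C]
3. ∠AWX = 76°  [△WAX]
4. ∠CWF = 76°  [F on WA, C on WX]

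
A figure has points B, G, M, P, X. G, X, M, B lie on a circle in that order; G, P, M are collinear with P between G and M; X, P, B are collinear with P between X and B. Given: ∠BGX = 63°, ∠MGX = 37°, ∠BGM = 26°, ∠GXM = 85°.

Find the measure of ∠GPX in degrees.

∠GPX = 84°

1. ∠GMX = 58°  [△GXM]
2. ∠BXM = 26°  [same arc MB]
3. ∠MPX = 96°  [△XPM]
4. ∠GPX = 84°  [linear pair at P on GM]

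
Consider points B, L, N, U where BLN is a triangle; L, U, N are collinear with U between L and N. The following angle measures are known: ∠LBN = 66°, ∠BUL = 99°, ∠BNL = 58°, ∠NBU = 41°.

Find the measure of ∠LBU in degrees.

1. ∠BLN = 56°  [△BLN]
2. ∠BLU = 56°  [U on ray LN]
3. ∠LBU = 25°  [△BLU]

∠LBU = 25°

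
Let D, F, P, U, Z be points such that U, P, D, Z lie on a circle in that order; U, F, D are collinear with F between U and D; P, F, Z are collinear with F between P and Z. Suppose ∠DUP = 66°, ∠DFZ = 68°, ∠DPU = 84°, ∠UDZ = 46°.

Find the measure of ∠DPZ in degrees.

1. ∠DZU = 96°  [cyclic UPDZ, opposite ∠P+∠Z]
2. ∠DUZ = 38°  [△UDZ]
3. ∠DPZ = 38°  [same arc DZ]

∠DPZ = 38°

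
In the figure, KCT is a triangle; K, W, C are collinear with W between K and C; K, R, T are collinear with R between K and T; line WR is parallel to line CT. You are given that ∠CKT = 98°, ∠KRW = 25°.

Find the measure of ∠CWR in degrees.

∠CWR = 123°

1. ∠RKW = 98°  [W on KC, R on KT]
2. ∠KWR = 57°  [△KWR]
3. ∠CWR = 123°  [linear pair at W on KC]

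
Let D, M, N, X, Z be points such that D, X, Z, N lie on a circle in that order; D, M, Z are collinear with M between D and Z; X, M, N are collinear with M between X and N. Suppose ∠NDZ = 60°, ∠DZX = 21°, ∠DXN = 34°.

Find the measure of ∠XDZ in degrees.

∠XDZ = 65°

1. ∠NXZ = 60°  [same arc ZN]
2. ∠XMZ = 99°  [△XMZ]
3. ∠DMX = 81°  [linear pair at M on DZ]
4. ∠XDZ = 65°  [△DMX]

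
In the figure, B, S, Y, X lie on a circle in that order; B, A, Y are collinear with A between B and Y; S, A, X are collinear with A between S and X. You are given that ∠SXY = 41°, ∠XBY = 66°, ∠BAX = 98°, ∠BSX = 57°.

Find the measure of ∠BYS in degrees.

1. ∠XSY = 66°  [same arc YX]
2. ∠SAY = 98°  [vertical angles at A]
3. ∠BYS = 16°  [△SAY]

∠BYS = 16°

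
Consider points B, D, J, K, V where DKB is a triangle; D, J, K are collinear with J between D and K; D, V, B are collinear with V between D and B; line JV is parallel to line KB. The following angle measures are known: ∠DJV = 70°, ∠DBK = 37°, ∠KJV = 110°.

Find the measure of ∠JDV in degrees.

1. ∠BKD = 70°  [JV∥KB, corresponding at J]
2. ∠BDK = 73°  [△DKB]
3. ∠JDV = 73°  [J on DK, V on DB]

∠JDV = 73°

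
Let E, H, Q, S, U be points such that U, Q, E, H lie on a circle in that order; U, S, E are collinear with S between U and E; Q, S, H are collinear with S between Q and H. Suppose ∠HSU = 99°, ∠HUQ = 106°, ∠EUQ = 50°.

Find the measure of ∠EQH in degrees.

1. ∠HEQ = 74°  [cyclic UQEH, opposite ∠U+∠E]
2. ∠EHQ = 50°  [same arc QE]
3. ∠EQH = 56°  [△QEH]

∠EQH = 56°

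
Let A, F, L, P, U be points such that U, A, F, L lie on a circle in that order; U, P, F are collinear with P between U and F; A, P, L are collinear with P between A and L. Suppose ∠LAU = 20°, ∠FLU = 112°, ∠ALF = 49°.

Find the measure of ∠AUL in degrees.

∠AUL = 97°

1. ∠FAU = 68°  [cyclic UAFL, opposite ∠A+∠L]
2. ∠AUF = 49°  [same arc AF]
3. ∠AFU = 63°  [△UAF]
4. ∠ALU = 63°  [same arc UA]
5. ∠AUL = 97°  [△UAL]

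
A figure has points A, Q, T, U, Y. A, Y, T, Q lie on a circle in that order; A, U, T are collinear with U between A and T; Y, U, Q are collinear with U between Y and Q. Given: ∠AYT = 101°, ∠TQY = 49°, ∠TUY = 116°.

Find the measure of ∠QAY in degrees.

∠QAY = 83°

1. ∠TAY = 49°  [same arc YT]
2. ∠AUY = 64°  [linear pair at U on AT]
3. ∠ATY = 30°  [△AYT]
4. ∠AYQ = 67°  [△AUY]
5. ∠AQY = 30°  [same arc AY]
6. ∠QAY = 83°  [△AYQ]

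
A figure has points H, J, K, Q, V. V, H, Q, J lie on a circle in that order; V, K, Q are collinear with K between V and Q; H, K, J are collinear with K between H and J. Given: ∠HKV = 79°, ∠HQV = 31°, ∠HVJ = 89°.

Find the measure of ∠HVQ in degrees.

∠HVQ = 41°

1. ∠HJV = 31°  [same arc VH]
2. ∠JHV = 60°  [△VHJ]
3. ∠HVQ = 41°  [△VKH]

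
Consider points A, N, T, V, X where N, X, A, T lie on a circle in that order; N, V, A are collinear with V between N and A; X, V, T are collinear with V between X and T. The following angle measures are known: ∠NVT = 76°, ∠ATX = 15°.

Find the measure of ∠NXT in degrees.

∠NXT = 61°

1. ∠AVX = 76°  [vertical angles at V]
2. ∠ANX = 15°  [same arc XA]
3. ∠NVX = 104°  [linear pair at V on NA]
4. ∠NXT = 61°  [△NVX]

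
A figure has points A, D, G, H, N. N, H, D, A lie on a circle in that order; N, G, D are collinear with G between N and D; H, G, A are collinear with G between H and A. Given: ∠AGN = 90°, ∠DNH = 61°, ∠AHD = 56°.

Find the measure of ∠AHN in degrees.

1. ∠DGH = 90°  [vertical angles at G]
2. ∠HGN = 90°  [linear pair at G on ND]
3. ∠AHN = 29°  [△NGH]

∠AHN = 29°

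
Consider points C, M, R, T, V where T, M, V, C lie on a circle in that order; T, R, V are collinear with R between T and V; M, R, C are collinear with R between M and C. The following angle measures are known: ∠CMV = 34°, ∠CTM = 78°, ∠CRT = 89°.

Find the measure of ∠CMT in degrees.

1. ∠CTV = 34°  [same arc VC]
2. ∠MCT = 57°  [△TRC]
3. ∠CMT = 45°  [△TMC]

∠CMT = 45°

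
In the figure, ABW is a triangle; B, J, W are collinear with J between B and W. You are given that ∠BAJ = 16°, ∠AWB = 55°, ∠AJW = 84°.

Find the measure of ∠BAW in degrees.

∠BAW = 57°

1. ∠AJB = 96°  [linear pair at J on BW]
2. ∠ABJ = 68°  [△ABJ]
3. ∠ABW = 68°  [J on ray BW]
4. ∠BAW = 57°  [△ABW]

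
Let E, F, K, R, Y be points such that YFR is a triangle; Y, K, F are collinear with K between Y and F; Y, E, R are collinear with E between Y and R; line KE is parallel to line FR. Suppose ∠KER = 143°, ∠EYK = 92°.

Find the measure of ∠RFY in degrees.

1. ∠KEY = 37°  [linear pair at E on YR]
2. ∠EKY = 51°  [△YKE]
3. ∠RFY = 51°  [KE∥FR, corresponding at K]

∠RFY = 51°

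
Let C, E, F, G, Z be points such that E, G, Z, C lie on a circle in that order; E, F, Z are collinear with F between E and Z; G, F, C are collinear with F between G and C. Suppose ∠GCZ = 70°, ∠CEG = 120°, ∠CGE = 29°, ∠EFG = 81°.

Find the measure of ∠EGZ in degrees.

1. ∠GEZ = 70°  [same arc GZ]
2. ∠ECG = 31°  [△EGC]
3. ∠EZG = 31°  [same arc EG]
4. ∠EGZ = 79°  [△EGZ]

∠EGZ = 79°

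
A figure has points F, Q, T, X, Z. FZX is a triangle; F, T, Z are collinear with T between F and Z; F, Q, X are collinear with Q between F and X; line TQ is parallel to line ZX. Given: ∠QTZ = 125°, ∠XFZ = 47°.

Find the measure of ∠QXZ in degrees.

∠QXZ = 78°

1. ∠FTQ = 55°  [linear pair at T on FZ]
2. ∠QFT = 47°  [T on FZ, Q on FX]
3. ∠FQT = 78°  [△FTQ]
4. ∠TQX = 102°  [linear pair at Q on FX]
5. ∠QXZ = 78°  [TQ∥ZX, co-interior at X–Q]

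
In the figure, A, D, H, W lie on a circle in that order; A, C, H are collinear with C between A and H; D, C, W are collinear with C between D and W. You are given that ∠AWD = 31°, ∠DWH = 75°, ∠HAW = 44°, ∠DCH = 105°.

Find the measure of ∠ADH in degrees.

1. ∠AHD = 31°  [same arc AD]
2. ∠DAH = 75°  [same arc DH]
3. ∠ADH = 74°  [△ADH]

∠ADH = 74°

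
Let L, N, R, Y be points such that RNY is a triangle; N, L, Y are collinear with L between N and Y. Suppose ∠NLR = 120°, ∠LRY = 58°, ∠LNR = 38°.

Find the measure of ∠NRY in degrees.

1. ∠RLY = 60°  [linear pair at L on NY]
2. ∠LYR = 62°  [△RLY]
3. ∠RNY = 38°  [L on ray NY]
4. ∠NYR = 62°  [L on ray YN]
5. ∠NRY = 80°  [△RNY]

∠NRY = 80°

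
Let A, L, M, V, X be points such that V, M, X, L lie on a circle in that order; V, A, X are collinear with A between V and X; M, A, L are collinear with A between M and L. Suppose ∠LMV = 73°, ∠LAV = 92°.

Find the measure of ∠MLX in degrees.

1. ∠LXV = 73°  [same arc VL]
2. ∠LAX = 88°  [linear pair at A on VX]
3. ∠MLX = 19°  [△XAL]

∠MLX = 19°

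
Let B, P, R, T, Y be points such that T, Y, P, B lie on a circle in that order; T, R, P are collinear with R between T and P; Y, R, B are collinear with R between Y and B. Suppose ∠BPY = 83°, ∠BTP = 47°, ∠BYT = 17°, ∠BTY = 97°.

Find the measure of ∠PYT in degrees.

∠PYT = 64°

1. ∠BPT = 17°  [same arc TB]
2. ∠PBT = 116°  [△TPB]
3. ∠PYT = 64°  [cyclic TYPB, opposite ∠Y+∠B]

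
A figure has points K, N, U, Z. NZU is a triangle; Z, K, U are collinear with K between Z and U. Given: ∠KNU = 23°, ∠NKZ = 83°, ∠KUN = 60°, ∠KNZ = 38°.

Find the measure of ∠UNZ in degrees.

∠UNZ = 61°

1. ∠KZN = 59°  [△NZK]
2. ∠NUZ = 60°  [K on ray UZ]
3. ∠NZU = 59°  [K on ray ZU]
4. ∠UNZ = 61°  [△NZU]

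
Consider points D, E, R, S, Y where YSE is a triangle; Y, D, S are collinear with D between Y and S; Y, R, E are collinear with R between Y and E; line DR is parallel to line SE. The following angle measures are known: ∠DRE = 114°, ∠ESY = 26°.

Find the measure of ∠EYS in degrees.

1. ∠DRY = 66°  [linear pair at R on YE]
2. ∠RDY = 26°  [DR∥SE, corresponding at D]
3. ∠DYR = 88°  [△YDR]
4. ∠EYS = 88°  [D on YS, R on YE]

∠EYS = 88°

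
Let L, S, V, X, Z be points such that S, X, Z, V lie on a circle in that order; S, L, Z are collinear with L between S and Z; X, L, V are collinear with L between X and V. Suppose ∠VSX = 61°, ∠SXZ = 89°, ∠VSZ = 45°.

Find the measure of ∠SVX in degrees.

1. ∠SVZ = 91°  [cyclic SXZV, opposite ∠X+∠V]
2. ∠SZV = 44°  [△SZV]
3. ∠SXV = 44°  [same arc SV]
4. ∠SVX = 75°  [△SXV]

∠SVX = 75°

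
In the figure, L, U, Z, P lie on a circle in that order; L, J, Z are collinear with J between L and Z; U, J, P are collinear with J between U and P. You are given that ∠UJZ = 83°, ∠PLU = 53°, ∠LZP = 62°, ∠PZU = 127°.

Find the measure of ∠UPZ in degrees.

1. ∠LJP = 83°  [vertical angles at J]
2. ∠PJZ = 97°  [linear pair at J on LZ]
3. ∠UPZ = 21°  [△ZJP]

∠UPZ = 21°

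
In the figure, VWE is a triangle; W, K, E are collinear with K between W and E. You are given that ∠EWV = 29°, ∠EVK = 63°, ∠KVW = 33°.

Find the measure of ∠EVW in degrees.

∠EVW = 96°

1. ∠KWV = 29°  [K on ray WE]
2. ∠VKW = 118°  [△VWK]
3. ∠EKV = 62°  [linear pair at K on WE]
4. ∠KEV = 55°  [△VKE]
5. ∠VEW = 55°  [K on ray EW]
6. ∠EVW = 96°  [△VWE]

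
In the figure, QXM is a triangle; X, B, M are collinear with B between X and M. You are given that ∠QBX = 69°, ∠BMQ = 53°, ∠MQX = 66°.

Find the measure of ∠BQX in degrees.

∠BQX = 50°

1. ∠QMX = 53°  [B on ray MX]
2. ∠MXQ = 61°  [△QXM]
3. ∠BXQ = 61°  [B on ray XM]
4. ∠BQX = 50°  [△QXB]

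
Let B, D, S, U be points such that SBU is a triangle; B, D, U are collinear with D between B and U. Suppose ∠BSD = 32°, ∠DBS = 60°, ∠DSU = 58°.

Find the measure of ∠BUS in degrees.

∠BUS = 30°

1. ∠BDS = 88°  [△SBD]
2. ∠SDU = 92°  [linear pair at D on BU]
3. ∠DUS = 30°  [△SDU]
4. ∠BUS = 30°  [D on ray UB]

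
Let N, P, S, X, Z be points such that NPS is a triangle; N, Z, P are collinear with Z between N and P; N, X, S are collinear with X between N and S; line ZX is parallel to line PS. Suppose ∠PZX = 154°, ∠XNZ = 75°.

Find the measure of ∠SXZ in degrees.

∠SXZ = 101°

1. ∠NZX = 26°  [linear pair at Z on NP]
2. ∠NXZ = 79°  [△NZX]
3. ∠SXZ = 101°  [linear pair at X on NS]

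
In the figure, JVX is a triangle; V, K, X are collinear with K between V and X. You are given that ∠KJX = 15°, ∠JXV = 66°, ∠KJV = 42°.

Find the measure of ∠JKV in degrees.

1. ∠JXK = 66°  [K on ray XV]
2. ∠JKX = 99°  [△JKX]
3. ∠JKV = 81°  [linear pair at K on VX]

∠JKV = 81°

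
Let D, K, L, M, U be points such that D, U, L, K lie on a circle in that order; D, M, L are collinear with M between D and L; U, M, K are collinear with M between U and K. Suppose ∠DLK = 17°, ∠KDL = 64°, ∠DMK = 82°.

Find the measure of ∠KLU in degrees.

1. ∠DUK = 17°  [same arc DK]
2. ∠DKU = 34°  [△DMK]
3. ∠KDU = 129°  [△DUK]
4. ∠KLU = 51°  [cyclic DULK, opposite ∠D+∠L]

∠KLU = 51°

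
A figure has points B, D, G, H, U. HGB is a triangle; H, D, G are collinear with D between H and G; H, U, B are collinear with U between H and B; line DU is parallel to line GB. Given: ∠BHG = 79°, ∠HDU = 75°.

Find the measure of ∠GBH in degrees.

∠GBH = 26°

1. ∠DHU = 79°  [D on HG, U on HB]
2. ∠DUH = 26°  [△HDU]
3. ∠GBH = 26°  [DU∥GB, corresponding at U]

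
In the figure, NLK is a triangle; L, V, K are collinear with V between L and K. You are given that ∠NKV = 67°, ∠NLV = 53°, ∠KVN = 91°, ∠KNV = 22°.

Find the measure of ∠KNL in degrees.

∠KNL = 60°

1. ∠LKN = 67°  [V on ray KL]
2. ∠KLN = 53°  [V on ray LK]
3. ∠KNL = 60°  [△NLK]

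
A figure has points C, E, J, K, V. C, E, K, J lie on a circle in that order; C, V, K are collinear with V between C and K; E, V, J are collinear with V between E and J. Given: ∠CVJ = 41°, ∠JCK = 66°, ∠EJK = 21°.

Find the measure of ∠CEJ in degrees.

1. ∠EVK = 41°  [vertical angles at V]
2. ∠ECK = 21°  [same arc EK]
3. ∠CVE = 139°  [linear pair at V on CK]
4. ∠CEJ = 20°  [△CVE]

∠CEJ = 20°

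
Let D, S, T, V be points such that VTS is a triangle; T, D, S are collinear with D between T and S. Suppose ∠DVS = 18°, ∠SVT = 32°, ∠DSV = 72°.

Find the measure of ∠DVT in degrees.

1. ∠SDV = 90°  [△VDS]
2. ∠TSV = 72°  [D on ray ST]
3. ∠TDV = 90°  [linear pair at D on TS]
4. ∠STV = 76°  [△VTS]
5. ∠DTV = 76°  [D on ray TS]
6. ∠DVT = 14°  [△VTD]

∠DVT = 14°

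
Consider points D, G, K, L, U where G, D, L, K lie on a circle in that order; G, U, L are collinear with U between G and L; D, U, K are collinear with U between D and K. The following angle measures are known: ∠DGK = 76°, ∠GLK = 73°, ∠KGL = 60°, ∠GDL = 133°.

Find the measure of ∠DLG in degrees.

∠DLG = 31°

1. ∠GDK = 73°  [same arc GK]
2. ∠DKG = 31°  [△GDK]
3. ∠DLG = 31°  [same arc GD]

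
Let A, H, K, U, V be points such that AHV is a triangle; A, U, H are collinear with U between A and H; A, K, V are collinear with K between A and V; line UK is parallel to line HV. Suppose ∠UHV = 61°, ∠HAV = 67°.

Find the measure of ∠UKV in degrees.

1. ∠AHV = 61°  [U on ray HA]
2. ∠AVH = 52°  [△AHV]
3. ∠AKU = 52°  [UK∥HV, corresponding at K]
4. ∠UKV = 128°  [linear pair at K on AV]

∠UKV = 128°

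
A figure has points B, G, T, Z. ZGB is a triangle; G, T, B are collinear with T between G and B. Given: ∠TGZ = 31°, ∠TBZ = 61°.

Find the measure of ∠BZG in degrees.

∠BZG = 88°

1. ∠BGZ = 31°  [T on ray GB]
2. ∠GBZ = 61°  [T on ray BG]
3. ∠BZG = 88°  [△ZGB]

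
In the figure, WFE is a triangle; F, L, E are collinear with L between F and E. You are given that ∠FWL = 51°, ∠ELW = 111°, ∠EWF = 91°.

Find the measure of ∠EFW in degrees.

1. ∠FLW = 69°  [linear pair at L on FE]
2. ∠LFW = 60°  [△WFL]
3. ∠EFW = 60°  [L on ray FE]

∠EFW = 60°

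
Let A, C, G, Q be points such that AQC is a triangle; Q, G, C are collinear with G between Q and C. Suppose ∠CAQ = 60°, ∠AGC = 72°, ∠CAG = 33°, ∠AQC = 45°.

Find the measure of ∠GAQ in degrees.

∠GAQ = 27°

1. ∠AGQ = 108°  [linear pair at G on QC]
2. ∠AQG = 45°  [G on ray QC]
3. ∠GAQ = 27°  [△AQG]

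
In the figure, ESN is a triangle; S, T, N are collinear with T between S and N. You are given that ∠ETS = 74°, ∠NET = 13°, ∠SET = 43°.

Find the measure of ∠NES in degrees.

∠NES = 56°

1. ∠EST = 63°  [△EST]
2. ∠ETN = 106°  [linear pair at T on SN]
3. ∠ENT = 61°  [△ETN]
4. ∠ESN = 63°  [T on ray SN]
5. ∠ENS = 61°  [T on ray NS]
6. ∠NES = 56°  [△ESN]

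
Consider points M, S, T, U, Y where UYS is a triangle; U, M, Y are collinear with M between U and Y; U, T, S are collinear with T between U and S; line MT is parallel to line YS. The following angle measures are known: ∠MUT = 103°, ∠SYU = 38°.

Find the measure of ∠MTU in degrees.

1. ∠SUY = 103°  [M on UY, T on US]
2. ∠USY = 39°  [△UYS]
3. ∠MTU = 39°  [MT∥YS, corresponding at T]

∠MTU = 39°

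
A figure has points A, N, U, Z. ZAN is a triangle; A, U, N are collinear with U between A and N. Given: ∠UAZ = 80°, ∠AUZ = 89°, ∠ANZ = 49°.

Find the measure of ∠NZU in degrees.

∠NZU = 40°

1. ∠NUZ = 91°  [linear pair at U on AN]
2. ∠UNZ = 49°  [U on ray NA]
3. ∠NZU = 40°  [△ZUN]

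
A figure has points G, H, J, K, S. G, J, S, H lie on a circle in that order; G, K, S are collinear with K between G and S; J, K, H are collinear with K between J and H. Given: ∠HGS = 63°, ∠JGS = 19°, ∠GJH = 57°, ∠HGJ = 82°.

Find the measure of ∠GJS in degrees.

∠GJS = 120°

1. ∠GSH = 57°  [same arc GH]
2. ∠GHS = 60°  [△GSH]
3. ∠GJS = 120°  [cyclic GJSH, opposite ∠J+∠H]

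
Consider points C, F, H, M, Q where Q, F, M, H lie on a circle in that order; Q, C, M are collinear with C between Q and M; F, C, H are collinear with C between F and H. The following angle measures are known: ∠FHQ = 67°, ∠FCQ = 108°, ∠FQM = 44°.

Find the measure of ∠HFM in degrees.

1. ∠FMQ = 67°  [same arc QF]
2. ∠FCM = 72°  [linear pair at C on QM]
3. ∠HFM = 41°  [△FCM]

∠HFM = 41°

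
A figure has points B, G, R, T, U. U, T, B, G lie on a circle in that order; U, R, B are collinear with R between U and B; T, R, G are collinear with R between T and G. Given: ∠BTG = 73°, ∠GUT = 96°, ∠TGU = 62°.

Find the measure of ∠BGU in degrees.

∠BGU = 85°

1. ∠BUG = 73°  [same arc BG]
2. ∠GTU = 22°  [△UTG]
3. ∠GBU = 22°  [same arc UG]
4. ∠BGU = 85°  [△UBG]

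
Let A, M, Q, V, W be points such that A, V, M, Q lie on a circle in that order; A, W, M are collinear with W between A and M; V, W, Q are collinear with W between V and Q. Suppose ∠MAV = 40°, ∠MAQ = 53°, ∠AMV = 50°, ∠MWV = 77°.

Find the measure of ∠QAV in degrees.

∠QAV = 93°

1. ∠MQV = 40°  [same arc VM]
2. ∠MVQ = 53°  [same arc MQ]
3. ∠QMV = 87°  [△VMQ]
4. ∠QAV = 93°  [cyclic AVMQ, opposite ∠A+∠M]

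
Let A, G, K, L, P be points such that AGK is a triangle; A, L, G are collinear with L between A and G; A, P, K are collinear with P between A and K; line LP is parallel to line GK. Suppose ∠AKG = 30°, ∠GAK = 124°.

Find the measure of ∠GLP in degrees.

∠GLP = 154°

1. ∠AGK = 26°  [△AGK]
2. ∠ALP = 26°  [LP∥GK, corresponding at L]
3. ∠GLP = 154°  [linear pair at L on AG]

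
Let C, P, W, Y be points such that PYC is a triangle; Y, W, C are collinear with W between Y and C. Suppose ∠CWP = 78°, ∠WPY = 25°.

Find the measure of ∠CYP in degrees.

∠CYP = 53°

1. ∠PWY = 102°  [linear pair at W on YC]
2. ∠PYW = 53°  [△PYW]
3. ∠CYP = 53°  [W on ray YC]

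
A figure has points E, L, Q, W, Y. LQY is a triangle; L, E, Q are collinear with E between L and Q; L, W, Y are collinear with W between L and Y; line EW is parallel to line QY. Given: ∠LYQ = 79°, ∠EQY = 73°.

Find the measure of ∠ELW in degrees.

1. ∠LQY = 73°  [E on ray QL]
2. ∠QLY = 28°  [△LQY]
3. ∠ELW = 28°  [E on LQ, W on LY]

∠ELW = 28°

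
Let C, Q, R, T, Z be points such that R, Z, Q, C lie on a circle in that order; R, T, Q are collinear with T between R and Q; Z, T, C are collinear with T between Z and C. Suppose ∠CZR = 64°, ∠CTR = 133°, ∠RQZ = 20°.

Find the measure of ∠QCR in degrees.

1. ∠CQR = 64°  [same arc RC]
2. ∠RCZ = 20°  [same arc RZ]
3. ∠CRQ = 27°  [△RTC]
4. ∠QCR = 89°  [△RQC]

∠QCR = 89°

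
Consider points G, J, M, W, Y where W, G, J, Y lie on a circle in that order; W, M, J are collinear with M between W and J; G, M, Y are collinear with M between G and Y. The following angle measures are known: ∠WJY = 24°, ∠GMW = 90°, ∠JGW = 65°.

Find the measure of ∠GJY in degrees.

1. ∠WGY = 24°  [same arc WY]
2. ∠JMY = 90°  [vertical angles at M]
3. ∠GMJ = 90°  [linear pair at M on WJ]
4. ∠GWJ = 66°  [△WMG]
5. ∠GJW = 49°  [△WGJ]
6. ∠GYJ = 66°  [△JMY]
7. ∠JGY = 41°  [△GMJ]
8. ∠GJY = 73°  [△GJY]

∠GJY = 73°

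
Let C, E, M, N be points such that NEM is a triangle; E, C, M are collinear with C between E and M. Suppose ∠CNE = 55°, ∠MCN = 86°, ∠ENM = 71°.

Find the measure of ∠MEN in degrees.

∠MEN = 31°

1. ∠ECN = 94°  [linear pair at C on EM]
2. ∠CEN = 31°  [△NEC]
3. ∠MEN = 31°  [C on ray EM]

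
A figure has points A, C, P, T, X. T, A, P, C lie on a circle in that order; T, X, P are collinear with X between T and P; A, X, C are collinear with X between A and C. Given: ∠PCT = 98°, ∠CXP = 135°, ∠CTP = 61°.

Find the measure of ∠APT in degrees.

1. ∠AXT = 135°  [vertical angles at X]
2. ∠CAP = 61°  [same arc PC]
3. ∠AXP = 45°  [linear pair at X on TP]
4. ∠APT = 74°  [△AXP]

∠APT = 74°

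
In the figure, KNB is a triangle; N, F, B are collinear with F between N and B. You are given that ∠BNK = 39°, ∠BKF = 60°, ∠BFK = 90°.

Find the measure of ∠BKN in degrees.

∠BKN = 111°

1. ∠FBK = 30°  [△KFB]
2. ∠KBN = 30°  [F on ray BN]
3. ∠BKN = 111°  [△KNB]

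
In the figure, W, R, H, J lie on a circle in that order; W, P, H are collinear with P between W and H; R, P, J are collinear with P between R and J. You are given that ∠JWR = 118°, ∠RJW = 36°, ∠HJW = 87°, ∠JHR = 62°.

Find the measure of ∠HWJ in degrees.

∠HWJ = 67°

1. ∠JRW = 26°  [△WRJ]
2. ∠JHW = 26°  [same arc WJ]
3. ∠HWJ = 67°  [△WHJ]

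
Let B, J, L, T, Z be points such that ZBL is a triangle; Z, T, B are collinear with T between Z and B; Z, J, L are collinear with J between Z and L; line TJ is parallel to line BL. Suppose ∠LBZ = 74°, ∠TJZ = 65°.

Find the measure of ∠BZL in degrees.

∠BZL = 41°

1. ∠JTZ = 74°  [TJ∥BL, corresponding at T]
2. ∠JZT = 41°  [△ZTJ]
3. ∠BZL = 41°  [T on ZB, J on ZL]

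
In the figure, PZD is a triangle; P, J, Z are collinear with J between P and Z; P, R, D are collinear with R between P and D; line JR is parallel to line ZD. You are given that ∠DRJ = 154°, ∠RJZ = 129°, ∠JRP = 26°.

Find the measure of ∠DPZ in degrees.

∠DPZ = 103°

1. ∠PJR = 51°  [linear pair at J on PZ]
2. ∠JPR = 103°  [△PJR]
3. ∠DPZ = 103°  [J on PZ, R on PD]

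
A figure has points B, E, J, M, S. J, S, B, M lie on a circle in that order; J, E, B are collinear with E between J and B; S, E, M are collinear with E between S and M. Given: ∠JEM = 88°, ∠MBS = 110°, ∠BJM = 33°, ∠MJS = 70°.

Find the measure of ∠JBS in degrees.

1. ∠BES = 88°  [vertical angles at E]
2. ∠BSM = 33°  [same arc BM]
3. ∠JBS = 59°  [△SEB]

∠JBS = 59°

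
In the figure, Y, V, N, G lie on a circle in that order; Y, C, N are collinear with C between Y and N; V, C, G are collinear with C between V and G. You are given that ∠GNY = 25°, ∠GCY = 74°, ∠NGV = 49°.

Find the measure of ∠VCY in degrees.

∠VCY = 106°

1. ∠GVY = 25°  [same arc YG]
2. ∠NYV = 49°  [same arc VN]
3. ∠VCY = 106°  [△YCV]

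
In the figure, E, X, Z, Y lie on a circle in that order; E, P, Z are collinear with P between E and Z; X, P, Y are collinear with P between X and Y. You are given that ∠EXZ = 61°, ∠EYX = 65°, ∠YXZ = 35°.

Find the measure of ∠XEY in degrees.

∠XEY = 89°

1. ∠EYZ = 119°  [cyclic EXZY, opposite ∠X+∠Y]
2. ∠YEZ = 35°  [same arc ZY]
3. ∠EZY = 26°  [△EZY]
4. ∠EXY = 26°  [same arc EY]
5. ∠XEY = 89°  [△EXY]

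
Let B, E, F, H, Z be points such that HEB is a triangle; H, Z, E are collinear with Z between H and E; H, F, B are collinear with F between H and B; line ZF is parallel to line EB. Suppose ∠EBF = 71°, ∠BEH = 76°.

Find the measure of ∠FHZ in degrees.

1. ∠EBH = 71°  [F on ray BH]
2. ∠BHE = 33°  [△HEB]
3. ∠FHZ = 33°  [Z on HE, F on HB]

∠FHZ = 33°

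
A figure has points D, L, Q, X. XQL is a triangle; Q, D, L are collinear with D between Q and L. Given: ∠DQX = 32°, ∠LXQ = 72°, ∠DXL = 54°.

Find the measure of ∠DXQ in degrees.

∠DXQ = 18°

1. ∠LQX = 32°  [D on ray QL]
2. ∠QLX = 76°  [△XQL]
3. ∠DLX = 76°  [D on ray LQ]
4. ∠LDX = 50°  [△XDL]
5. ∠QDX = 130°  [linear pair at D on QL]
6. ∠DXQ = 18°  [△XQD]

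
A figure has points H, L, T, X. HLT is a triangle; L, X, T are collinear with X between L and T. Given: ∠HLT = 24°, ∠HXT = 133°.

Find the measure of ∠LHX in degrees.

∠LHX = 109°

1. ∠HLX = 24°  [X on ray LT]
2. ∠HXL = 47°  [linear pair at X on LT]
3. ∠LHX = 109°  [△HLX]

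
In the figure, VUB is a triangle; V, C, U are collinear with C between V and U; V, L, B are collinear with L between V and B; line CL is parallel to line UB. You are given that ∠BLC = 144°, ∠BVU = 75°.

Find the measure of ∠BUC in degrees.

1. ∠CLV = 36°  [linear pair at L on VB]
2. ∠CVL = 75°  [C on VU, L on VB]
3. ∠LCV = 69°  [△VCL]
4. ∠LCU = 111°  [linear pair at C on VU]
5. ∠BUC = 69°  [CL∥UB, co-interior at U–C]

∠BUC = 69°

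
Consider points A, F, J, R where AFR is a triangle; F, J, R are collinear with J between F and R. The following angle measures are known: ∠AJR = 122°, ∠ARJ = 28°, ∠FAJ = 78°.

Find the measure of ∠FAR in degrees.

∠FAR = 108°

1. ∠AJF = 58°  [linear pair at J on FR]
2. ∠ARF = 28°  [J on ray RF]
3. ∠AFJ = 44°  [△AFJ]
4. ∠AFR = 44°  [J on ray FR]
5. ∠FAR = 108°  [△AFR]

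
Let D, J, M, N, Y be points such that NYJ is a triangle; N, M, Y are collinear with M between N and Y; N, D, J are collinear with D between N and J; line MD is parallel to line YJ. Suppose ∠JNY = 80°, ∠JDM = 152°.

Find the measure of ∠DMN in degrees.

∠DMN = 72°

1. ∠DNM = 80°  [M on NY, D on NJ]
2. ∠MDN = 28°  [linear pair at D on NJ]
3. ∠DMN = 72°  [△NMD]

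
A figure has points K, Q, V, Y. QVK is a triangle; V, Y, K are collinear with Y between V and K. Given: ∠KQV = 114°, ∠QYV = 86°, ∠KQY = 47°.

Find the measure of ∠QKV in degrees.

∠QKV = 39°

1. ∠KYQ = 94°  [linear pair at Y on VK]
2. ∠QKY = 39°  [△QYK]
3. ∠QKV = 39°  [Y on ray KV]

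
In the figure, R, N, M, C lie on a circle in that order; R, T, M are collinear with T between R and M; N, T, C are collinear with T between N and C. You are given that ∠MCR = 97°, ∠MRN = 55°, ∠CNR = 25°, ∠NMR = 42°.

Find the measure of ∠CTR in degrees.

∠CTR = 80°

1. ∠CMR = 25°  [same arc RC]
2. ∠NCR = 42°  [same arc RN]
3. ∠CRM = 58°  [△RMC]
4. ∠CTR = 80°  [△RTC]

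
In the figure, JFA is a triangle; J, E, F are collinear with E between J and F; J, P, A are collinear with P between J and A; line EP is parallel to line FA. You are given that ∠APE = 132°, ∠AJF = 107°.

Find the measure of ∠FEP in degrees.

∠FEP = 155°

1. ∠EPJ = 48°  [linear pair at P on JA]
2. ∠EJP = 107°  [E on JF, P on JA]
3. ∠JEP = 25°  [△JEP]
4. ∠FEP = 155°  [linear pair at E on JF]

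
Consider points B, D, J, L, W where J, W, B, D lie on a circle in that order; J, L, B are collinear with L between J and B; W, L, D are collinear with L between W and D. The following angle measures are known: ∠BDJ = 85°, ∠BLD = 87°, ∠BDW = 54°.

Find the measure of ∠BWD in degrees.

∠BWD = 56°

1. ∠BWJ = 95°  [cyclic JWBD, opposite ∠W+∠D]
2. ∠JLW = 87°  [vertical angles at L]
3. ∠BJW = 54°  [same arc WB]
4. ∠JBW = 31°  [△JWB]
5. ∠BLW = 93°  [linear pair at L on JB]
6. ∠BWD = 56°  [△WLB]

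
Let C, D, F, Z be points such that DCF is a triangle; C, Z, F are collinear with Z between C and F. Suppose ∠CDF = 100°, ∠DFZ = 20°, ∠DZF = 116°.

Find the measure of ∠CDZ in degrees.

1. ∠CFD = 20°  [Z on ray FC]
2. ∠CZD = 64°  [linear pair at Z on CF]
3. ∠DCF = 60°  [△DCF]
4. ∠DCZ = 60°  [Z on ray CF]
5. ∠CDZ = 56°  [△DCZ]

∠CDZ = 56°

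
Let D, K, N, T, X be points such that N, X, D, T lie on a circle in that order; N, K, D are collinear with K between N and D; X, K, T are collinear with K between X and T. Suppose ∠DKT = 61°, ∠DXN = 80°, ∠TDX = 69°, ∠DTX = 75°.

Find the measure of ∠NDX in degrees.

1. ∠NKX = 61°  [vertical angles at K]
2. ∠DXT = 36°  [△XDT]
3. ∠DKX = 119°  [linear pair at K on ND]
4. ∠NDX = 25°  [△XKD]

∠NDX = 25°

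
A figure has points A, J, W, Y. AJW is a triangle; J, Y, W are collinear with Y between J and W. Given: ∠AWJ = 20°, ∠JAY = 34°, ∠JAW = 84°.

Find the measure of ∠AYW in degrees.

∠AYW = 110°

1. ∠AJW = 76°  [△AJW]
2. ∠AJY = 76°  [Y on ray JW]
3. ∠AYJ = 70°  [△AJY]
4. ∠AYW = 110°  [linear pair at Y on JW]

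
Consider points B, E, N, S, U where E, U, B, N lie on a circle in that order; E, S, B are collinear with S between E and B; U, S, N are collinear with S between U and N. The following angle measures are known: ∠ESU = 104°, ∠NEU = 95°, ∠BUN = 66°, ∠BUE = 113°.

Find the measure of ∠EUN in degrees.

1. ∠BSU = 76°  [linear pair at S on EB]
2. ∠EBU = 38°  [△USB]
3. ∠BEU = 29°  [△EUB]
4. ∠EUN = 47°  [△ESU]

∠EUN = 47°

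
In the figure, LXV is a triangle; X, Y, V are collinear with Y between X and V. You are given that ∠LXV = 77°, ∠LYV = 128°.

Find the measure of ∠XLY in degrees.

∠XLY = 51°

1. ∠LXY = 77°  [Y on ray XV]
2. ∠LYX = 52°  [linear pair at Y on XV]
3. ∠XLY = 51°  [△LXY]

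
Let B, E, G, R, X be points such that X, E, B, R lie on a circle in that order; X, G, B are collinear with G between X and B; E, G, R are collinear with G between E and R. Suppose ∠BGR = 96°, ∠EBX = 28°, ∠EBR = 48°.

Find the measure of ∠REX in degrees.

1. ∠ERX = 28°  [same arc XE]
2. ∠EXR = 132°  [cyclic XEBR, opposite ∠X+∠B]
3. ∠REX = 20°  [△XER]

∠REX = 20°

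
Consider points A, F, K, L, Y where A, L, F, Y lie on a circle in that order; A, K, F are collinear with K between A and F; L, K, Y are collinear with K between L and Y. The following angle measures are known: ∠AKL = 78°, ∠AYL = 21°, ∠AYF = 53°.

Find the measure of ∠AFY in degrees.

1. ∠FKY = 78°  [vertical angles at K]
2. ∠AKY = 102°  [linear pair at K on AF]
3. ∠FAY = 57°  [△AKY]
4. ∠AFY = 70°  [△AFY]

∠AFY = 70°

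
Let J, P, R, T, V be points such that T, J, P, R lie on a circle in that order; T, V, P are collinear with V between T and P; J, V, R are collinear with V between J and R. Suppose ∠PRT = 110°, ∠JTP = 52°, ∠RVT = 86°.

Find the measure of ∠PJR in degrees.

1. ∠PJT = 70°  [cyclic TJPR, opposite ∠J+∠R]
2. ∠JPT = 58°  [△TJP]
3. ∠JVP = 86°  [vertical angles at V]
4. ∠PJR = 36°  [△JVP]

∠PJR = 36°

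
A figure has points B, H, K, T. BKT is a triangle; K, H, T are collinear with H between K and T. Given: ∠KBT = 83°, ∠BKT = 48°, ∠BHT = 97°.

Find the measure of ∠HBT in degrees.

1. ∠BTK = 49°  [△BKT]
2. ∠BTH = 49°  [H on ray TK]
3. ∠HBT = 34°  [△BHT]

∠HBT = 34°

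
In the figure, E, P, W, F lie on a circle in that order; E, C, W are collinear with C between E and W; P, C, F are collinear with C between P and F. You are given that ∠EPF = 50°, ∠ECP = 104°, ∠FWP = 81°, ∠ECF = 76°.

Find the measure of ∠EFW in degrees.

∠EFW = 57°

1. ∠EWF = 50°  [same arc EF]
2. ∠FEP = 99°  [cyclic EPWF, opposite ∠E+∠W]
3. ∠EFP = 31°  [△EPF]
4. ∠FEW = 73°  [△ECF]
5. ∠EFW = 57°  [△EWF]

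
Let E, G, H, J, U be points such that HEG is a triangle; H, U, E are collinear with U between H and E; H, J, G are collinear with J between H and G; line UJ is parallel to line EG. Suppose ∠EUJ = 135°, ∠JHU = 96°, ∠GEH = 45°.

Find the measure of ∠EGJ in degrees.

1. ∠EHG = 96°  [U on HE, J on HG]
2. ∠EGH = 39°  [△HEG]
3. ∠EGJ = 39°  [J on ray GH]

∠EGJ = 39°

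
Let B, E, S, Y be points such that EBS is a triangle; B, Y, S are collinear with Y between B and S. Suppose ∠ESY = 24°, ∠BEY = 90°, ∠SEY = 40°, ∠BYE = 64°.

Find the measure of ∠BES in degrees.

∠BES = 130°

1. ∠BSE = 24°  [Y on ray SB]
2. ∠EBY = 26°  [△EBY]
3. ∠EBS = 26°  [Y on ray BS]
4. ∠BES = 130°  [△EBS]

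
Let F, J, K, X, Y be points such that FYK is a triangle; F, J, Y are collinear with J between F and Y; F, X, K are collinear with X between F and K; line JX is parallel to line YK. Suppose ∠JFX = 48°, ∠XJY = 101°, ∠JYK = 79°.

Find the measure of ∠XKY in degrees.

∠XKY = 53°

1. ∠KFY = 48°  [J on FY, X on FK]
2. ∠FYK = 79°  [J on ray YF]
3. ∠FKY = 53°  [△FYK]
4. ∠XKY = 53°  [X on ray KF]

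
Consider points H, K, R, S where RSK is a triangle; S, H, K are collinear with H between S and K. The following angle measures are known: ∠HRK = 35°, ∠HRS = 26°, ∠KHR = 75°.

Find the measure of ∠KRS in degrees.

∠KRS = 61°

1. ∠HKR = 70°  [△RHK]
2. ∠RHS = 105°  [linear pair at H on SK]
3. ∠RKS = 70°  [H on ray KS]
4. ∠HSR = 49°  [△RSH]
5. ∠KSR = 49°  [H on ray SK]
6. ∠KRS = 61°  [△RSK]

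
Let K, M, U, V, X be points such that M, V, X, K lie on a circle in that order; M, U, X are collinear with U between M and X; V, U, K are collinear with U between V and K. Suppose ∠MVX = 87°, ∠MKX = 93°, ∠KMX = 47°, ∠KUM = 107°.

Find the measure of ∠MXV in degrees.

1. ∠KVX = 47°  [same arc XK]
2. ∠VUX = 107°  [vertical angles at U]
3. ∠MXV = 26°  [△VUX]

∠MXV = 26°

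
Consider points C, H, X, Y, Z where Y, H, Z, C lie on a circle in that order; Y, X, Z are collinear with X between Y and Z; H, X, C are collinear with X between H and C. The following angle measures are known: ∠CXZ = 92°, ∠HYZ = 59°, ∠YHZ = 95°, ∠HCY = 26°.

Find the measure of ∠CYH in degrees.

∠CYH = 125°

1. ∠HXY = 92°  [vertical angles at X]
2. ∠CHY = 29°  [△YXH]
3. ∠CYH = 125°  [△YHC]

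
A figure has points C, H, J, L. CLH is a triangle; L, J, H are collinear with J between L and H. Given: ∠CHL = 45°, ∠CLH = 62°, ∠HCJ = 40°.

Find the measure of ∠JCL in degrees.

1. ∠CHJ = 45°  [J on ray HL]
2. ∠CLJ = 62°  [J on ray LH]
3. ∠CJH = 95°  [△CJH]
4. ∠CJL = 85°  [linear pair at J on LH]
5. ∠JCL = 33°  [△CLJ]

∠JCL = 33°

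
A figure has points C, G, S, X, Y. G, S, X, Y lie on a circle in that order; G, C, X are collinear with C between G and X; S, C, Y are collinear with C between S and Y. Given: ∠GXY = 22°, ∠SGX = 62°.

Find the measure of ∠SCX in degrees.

1. ∠GSY = 22°  [same arc GY]
2. ∠GCS = 96°  [△GCS]
3. ∠SCX = 84°  [linear pair at C on GX]

∠SCX = 84°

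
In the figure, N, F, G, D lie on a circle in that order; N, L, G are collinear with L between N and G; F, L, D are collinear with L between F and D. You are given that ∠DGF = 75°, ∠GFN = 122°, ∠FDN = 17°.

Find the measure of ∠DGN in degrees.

∠DGN = 58°

1. ∠DNF = 105°  [cyclic NFGD, opposite ∠N+∠G]
2. ∠DFN = 58°  [△NFD]
3. ∠DGN = 58°  [same arc ND]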